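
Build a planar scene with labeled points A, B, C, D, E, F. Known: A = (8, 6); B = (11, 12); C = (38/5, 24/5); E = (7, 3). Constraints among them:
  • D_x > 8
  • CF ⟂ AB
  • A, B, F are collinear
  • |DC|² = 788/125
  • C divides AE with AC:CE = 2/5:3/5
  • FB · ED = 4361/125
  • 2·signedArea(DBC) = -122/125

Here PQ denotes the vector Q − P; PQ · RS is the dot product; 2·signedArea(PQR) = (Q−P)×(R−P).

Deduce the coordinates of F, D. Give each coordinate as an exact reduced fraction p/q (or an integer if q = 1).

1. F_x = 186/25  [A, B, F are collinear ∩ CF ⟂ AB]
2. F_y = 122/25  [A, B, F are collinear ∩ CF ⟂ AB]
   → F = (186/25, 122/25)
3. D_x = 214/25  [2·signedArea(DBC) = -122/125 ∩ FB · ED = 4361/125]
4. D_y = 178/25  [2·signedArea(DBC) = -122/125 ∩ FB · ED = 4361/125]
   → D = (214/25, 178/25)

D = (214/25, 178/25)
F = (186/25, 122/25)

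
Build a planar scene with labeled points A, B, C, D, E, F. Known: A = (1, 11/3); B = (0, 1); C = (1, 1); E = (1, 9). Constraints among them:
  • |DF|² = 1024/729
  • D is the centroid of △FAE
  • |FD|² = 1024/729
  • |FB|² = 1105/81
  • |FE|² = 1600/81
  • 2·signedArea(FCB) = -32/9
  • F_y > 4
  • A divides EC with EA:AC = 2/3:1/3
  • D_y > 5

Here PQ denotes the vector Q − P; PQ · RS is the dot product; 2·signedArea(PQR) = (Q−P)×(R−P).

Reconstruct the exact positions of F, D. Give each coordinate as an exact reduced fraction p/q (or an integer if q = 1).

D = (1, 155/27)
F = (1, 41/9)

1. F_y = 41/9  [2·signedArea(FCB) = -32/9]
2. F_x = 1  [|FE|² = 1600/81]
   → F = (1, 41/9)
3. D_x = 1  [D is the centroid of △FAE]
4. D_y = 155/27  [D is the centroid of △FAE]
   → D = (1, 155/27)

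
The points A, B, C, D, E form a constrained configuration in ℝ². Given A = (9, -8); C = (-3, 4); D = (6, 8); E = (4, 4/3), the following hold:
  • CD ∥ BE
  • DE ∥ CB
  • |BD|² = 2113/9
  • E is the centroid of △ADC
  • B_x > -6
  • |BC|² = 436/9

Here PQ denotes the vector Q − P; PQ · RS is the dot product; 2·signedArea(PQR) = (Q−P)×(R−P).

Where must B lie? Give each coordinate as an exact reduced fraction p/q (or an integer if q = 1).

B = (-5, -8/3)

1. B_x = -5  [CD ∥ BE ∩ DE ∥ CB]
2. B_y = -8/3  [CD ∥ BE ∩ DE ∥ CB]
   → B = (-5, -8/3)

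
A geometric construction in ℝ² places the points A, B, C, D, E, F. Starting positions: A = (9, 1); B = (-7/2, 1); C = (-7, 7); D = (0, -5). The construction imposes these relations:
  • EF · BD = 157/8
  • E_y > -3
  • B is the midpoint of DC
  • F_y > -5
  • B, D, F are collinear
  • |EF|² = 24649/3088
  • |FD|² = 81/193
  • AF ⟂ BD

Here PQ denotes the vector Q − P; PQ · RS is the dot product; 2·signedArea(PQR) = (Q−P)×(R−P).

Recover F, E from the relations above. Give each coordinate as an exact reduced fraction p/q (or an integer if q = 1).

E = (-7/4, -2)
F = (-63/193, -857/193)

1. F_x = -63/193  [B, D, F are collinear ∩ AF ⟂ BD]
2. F_y = -857/193  [B, D, F are collinear ∩ AF ⟂ BD]
   → F = (-63/193, -857/193)
3. E_x = -7/4  [line -7/2·x + 6·y + 47/8 = 0 ∩ |EF|² = 24649/3088]
4. E_y = -2  [line -7/2·x + 6·y + 47/8 = 0 ∩ |EF|² = 24649/3088]
   → E = (-7/4, -2)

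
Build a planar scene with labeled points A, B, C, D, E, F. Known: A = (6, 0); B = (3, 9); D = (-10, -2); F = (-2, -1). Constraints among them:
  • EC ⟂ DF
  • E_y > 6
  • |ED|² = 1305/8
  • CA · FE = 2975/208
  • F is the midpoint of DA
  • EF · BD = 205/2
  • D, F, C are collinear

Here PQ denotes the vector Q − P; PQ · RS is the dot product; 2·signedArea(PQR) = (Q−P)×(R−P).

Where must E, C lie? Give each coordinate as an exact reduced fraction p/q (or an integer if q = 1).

1. E_x = -1/4  [line 13·x + 11·y + -131/2 = 0 ∩ |ED|² = 1305/8]
2. E_y = 25/4  [line 13·x + 11·y + -131/2 = 0 ∩ |ED|² = 1305/8]
   → E = (-1/4, 25/4)
3. C_x = 8/13  [D, F, C are collinear ∩ EC ⟂ DF]
4. C_y = -35/52  [D, F, C are collinear ∩ EC ⟂ DF]
   → C = (8/13, -35/52)

C = (8/13, -35/52)
E = (-1/4, 25/4)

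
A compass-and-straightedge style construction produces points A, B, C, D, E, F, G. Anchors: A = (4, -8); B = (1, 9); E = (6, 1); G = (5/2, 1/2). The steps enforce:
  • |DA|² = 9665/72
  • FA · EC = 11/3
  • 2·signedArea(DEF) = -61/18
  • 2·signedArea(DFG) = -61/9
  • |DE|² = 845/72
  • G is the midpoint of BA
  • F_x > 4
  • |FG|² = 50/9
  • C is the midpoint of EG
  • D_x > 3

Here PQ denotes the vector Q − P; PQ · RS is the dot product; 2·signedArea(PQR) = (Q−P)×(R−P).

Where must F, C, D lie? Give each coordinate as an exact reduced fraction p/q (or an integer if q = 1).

C = (17/4, 3/4)
D = (15/4, 43/12)
F = (29/6, 5/6)

1. C_x = 17/4  [C is the midpoint of EG]
2. C_y = 3/4  [C is the midpoint of EG]
   → C = (17/4, 3/4)
3. F_x = 29/6  [line 7/4·x + 1/4·y + -26/3 = 0 ∩ |FG|² = 50/9]
4. F_y = 5/6  [line 7/4·x + 1/4·y + -26/3 = 0 ∩ |FG|² = 50/9]
   → F = (29/6, 5/6)
5. D_x = 15/4  [line 1/3·x + -7/3·y + 64/9 = 0 ∩ |DA|² = 9665/72]
6. D_y = 43/12  [line 1/3·x + -7/3·y + 64/9 = 0 ∩ |DA|² = 9665/72]
   → D = (15/4, 43/12)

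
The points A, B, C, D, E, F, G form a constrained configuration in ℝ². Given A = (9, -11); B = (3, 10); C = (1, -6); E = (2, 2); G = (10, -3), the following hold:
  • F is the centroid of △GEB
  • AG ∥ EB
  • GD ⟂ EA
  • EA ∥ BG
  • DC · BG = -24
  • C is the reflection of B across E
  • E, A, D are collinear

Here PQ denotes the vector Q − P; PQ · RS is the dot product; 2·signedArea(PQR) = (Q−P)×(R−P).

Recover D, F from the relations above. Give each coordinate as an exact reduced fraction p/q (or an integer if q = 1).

D = (1283/218, -1137/218)
F = (5, 3)

1. D_x = 1283/218  [E, A, D are collinear ∩ GD ⟂ EA]
2. D_y = -1137/218  [E, A, D are collinear ∩ GD ⟂ EA]
   → D = (1283/218, -1137/218)
3. F_x = 5  [F is the centroid of △GEB]
4. F_y = 3  [F is the centroid of △GEB]
   → F = (5, 3)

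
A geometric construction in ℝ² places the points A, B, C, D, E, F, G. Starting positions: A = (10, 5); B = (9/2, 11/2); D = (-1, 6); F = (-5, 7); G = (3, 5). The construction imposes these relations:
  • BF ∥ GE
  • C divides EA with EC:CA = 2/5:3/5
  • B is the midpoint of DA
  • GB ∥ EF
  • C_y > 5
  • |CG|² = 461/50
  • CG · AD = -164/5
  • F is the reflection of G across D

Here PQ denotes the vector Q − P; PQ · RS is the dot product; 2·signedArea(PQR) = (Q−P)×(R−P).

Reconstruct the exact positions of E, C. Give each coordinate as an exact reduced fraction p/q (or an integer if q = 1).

1. E_x = -13/2  [GB ∥ EF ∩ BF ∥ GE]
2. E_y = 13/2  [GB ∥ EF ∩ BF ∥ GE]
   → E = (-13/2, 13/2)
3. C_x = 1/10  [C divides EA with EC:CA = 2/5:3/5]
4. C_y = 59/10  [C divides EA with EC:CA = 2/5:3/5]
   → C = (1/10, 59/10)

C = (1/10, 59/10)
E = (-13/2, 13/2)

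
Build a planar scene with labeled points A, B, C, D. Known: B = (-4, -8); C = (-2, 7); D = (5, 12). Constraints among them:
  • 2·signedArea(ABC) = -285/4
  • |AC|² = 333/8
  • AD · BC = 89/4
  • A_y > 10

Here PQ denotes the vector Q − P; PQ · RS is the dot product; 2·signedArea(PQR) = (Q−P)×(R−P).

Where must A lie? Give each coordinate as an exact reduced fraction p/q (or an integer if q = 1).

1. A_x = 13/4  [2·signedArea(ABC) = -285/4 ∩ AD · BC = 89/4]
2. A_y = 43/4  [2·signedArea(ABC) = -285/4 ∩ AD · BC = 89/4]
   → A = (13/4, 43/4)

A = (13/4, 43/4)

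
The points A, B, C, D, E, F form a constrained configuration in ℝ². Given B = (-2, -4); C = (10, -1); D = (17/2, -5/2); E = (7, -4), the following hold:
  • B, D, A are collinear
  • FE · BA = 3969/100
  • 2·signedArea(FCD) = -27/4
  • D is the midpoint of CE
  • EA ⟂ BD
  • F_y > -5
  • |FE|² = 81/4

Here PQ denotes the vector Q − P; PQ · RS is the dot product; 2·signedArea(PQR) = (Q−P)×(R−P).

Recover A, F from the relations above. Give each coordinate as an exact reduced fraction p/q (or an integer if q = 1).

1. A_x = 341/50  [B, D, A are collinear ∩ EA ⟂ BD]
2. A_y = -137/50  [B, D, A are collinear ∩ EA ⟂ BD]
   → A = (341/50, -137/50)
3. F_x = 5/2  [FE · BA = 3969/100 ∩ 2·signedArea(FCD) = -27/4]
4. F_y = -4  [FE · BA = 3969/100 ∩ 2·signedArea(FCD) = -27/4]
   → F = (5/2, -4)

A = (341/50, -137/50)
F = (5/2, -4)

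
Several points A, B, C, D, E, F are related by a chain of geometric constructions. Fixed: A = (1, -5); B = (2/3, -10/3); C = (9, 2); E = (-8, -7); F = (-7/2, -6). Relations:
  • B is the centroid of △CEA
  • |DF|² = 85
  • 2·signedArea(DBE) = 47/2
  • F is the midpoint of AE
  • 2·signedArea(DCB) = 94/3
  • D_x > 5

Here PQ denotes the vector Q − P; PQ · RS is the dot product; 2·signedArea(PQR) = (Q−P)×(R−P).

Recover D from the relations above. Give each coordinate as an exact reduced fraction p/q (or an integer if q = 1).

1. D_x = 11/2  [2·signedArea(DCB) = 94/3 ∩ 2·signedArea(DBE) = 47/2]
2. D_y = -4  [2·signedArea(DCB) = 94/3 ∩ 2·signedArea(DBE) = 47/2]
   → D = (11/2, -4)

D = (11/2, -4)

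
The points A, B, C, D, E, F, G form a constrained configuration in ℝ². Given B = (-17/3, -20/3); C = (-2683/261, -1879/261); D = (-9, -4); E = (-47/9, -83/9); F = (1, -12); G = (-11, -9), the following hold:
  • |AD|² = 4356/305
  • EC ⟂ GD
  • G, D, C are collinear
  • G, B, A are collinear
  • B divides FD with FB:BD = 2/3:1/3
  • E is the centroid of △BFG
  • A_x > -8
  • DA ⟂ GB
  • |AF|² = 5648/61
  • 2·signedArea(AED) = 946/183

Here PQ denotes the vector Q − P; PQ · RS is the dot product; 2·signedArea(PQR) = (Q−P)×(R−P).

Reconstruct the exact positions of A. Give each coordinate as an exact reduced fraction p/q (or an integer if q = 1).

A = (-2283/305, -2276/305)

1. A_x = -2283/305  [G, B, A are collinear ∩ DA ⟂ GB]
2. A_y = -2276/305  [G, B, A are collinear ∩ DA ⟂ GB]
   → A = (-2283/305, -2276/305)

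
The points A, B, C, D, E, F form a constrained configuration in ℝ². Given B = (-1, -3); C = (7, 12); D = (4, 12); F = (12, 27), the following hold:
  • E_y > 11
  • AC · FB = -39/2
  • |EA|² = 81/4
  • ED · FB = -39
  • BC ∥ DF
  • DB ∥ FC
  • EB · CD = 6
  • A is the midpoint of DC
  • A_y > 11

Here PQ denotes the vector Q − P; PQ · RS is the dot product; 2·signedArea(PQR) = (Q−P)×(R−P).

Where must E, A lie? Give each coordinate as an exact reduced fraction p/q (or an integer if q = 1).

A = (11/2, 12)
E = (1, 12)

1. E_x = 1  [ED · FB = -39 ∩ EB · CD = 6]
2. E_y = 12  [ED · FB = -39 ∩ EB · CD = 6]
   → E = (1, 12)
3. A_x = 11/2  [A is the midpoint of DC]
4. A_y = 12  [A is the midpoint of DC]
   → A = (11/2, 12)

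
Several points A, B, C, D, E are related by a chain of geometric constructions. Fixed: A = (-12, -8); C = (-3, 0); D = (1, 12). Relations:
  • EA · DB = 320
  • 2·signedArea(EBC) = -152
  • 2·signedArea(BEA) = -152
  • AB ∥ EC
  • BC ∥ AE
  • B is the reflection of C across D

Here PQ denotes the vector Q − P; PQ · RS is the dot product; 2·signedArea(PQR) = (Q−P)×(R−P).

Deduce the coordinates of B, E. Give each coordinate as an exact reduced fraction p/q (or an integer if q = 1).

B = (5, 24)
E = (-20, -32)

1. B_x = 5  [B is the reflection of C across D]
2. B_y = 24  [B is the reflection of C across D]
   → B = (5, 24)
3. E_x = -20  [AB ∥ EC ∩ BC ∥ AE]
4. E_y = -32  [AB ∥ EC ∩ BC ∥ AE]
   → E = (-20, -32)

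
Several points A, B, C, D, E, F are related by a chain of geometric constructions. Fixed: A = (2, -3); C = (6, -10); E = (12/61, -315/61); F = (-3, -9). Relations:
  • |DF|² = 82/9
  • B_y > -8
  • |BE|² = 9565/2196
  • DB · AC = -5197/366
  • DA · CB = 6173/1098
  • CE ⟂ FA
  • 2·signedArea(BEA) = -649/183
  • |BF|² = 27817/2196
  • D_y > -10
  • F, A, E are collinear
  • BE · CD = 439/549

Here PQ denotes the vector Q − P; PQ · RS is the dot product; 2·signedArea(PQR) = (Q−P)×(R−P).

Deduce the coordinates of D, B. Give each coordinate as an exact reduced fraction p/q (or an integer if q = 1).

1. B_x = 6/61  [line -132/61·x + 110/61·y + 2431/183 = 0 ∩ |BF|² = 27817/2196]
2. B_y = -2653/366  [line -132/61·x + 110/61·y + 2431/183 = 0 ∩ |BF|² = 27817/2196]
   → B = (6/61, -2653/366)
3. D_x = 0  [DB · AC = -5197/366 ∩ DA · CB = 6173/1098]
4. D_y = -28/3  [DB · AC = -5197/366 ∩ DA · CB = 6173/1098]
   → D = (0, -28/3)

B = (6/61, -2653/366)
D = (0, -28/3)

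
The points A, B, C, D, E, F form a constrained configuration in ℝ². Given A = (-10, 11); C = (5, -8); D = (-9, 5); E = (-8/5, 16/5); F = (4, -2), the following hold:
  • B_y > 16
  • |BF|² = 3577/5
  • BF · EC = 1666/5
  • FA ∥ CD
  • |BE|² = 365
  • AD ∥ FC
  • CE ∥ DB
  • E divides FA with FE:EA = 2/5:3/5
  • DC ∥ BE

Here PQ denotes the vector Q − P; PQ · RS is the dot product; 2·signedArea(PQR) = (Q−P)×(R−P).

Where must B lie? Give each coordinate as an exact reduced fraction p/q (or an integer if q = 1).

1. B_x = -78/5  [DC ∥ BE ∩ CE ∥ DB]
2. B_y = 81/5  [DC ∥ BE ∩ CE ∥ DB]
   → B = (-78/5, 81/5)

B = (-78/5, 81/5)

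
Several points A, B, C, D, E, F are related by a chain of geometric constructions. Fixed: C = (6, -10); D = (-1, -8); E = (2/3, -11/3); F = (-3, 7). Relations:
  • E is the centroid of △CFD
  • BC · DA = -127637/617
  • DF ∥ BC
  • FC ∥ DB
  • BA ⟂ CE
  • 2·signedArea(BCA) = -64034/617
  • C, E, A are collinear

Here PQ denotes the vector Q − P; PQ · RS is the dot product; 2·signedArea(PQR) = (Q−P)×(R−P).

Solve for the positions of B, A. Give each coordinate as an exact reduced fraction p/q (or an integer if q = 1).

A = (8774/617, -12193/617)
B = (8, -25)

1. B_x = 8  [DF ∥ BC ∩ FC ∥ DB]
2. B_y = -25  [DF ∥ BC ∩ FC ∥ DB]
   → B = (8, -25)
3. A_x = 8774/617  [C, E, A are collinear ∩ BA ⟂ CE]
4. A_y = -12193/617  [C, E, A are collinear ∩ BA ⟂ CE]
   → A = (8774/617, -12193/617)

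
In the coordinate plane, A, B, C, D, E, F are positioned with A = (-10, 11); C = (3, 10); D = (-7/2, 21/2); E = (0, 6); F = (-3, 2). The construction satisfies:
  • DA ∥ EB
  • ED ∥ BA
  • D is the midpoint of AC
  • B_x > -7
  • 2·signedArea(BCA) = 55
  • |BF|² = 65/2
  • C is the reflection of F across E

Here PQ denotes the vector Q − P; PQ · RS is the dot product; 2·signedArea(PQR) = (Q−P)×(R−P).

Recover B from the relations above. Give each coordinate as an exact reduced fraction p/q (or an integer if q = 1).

B = (-13/2, 13/2)

1. B_x = -13/2  [ED ∥ BA ∩ DA ∥ EB]
2. B_y = 13/2  [ED ∥ BA ∩ DA ∥ EB]
   → B = (-13/2, 13/2)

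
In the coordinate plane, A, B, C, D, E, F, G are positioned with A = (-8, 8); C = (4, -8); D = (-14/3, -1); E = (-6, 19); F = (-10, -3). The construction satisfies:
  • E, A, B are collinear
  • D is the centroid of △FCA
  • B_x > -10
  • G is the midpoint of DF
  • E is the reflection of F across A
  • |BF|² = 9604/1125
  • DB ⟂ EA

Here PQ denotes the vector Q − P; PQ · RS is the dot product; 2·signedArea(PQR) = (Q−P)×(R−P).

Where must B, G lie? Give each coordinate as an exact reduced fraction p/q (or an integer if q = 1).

B = (-3554/375, -47/375)
G = (-22/3, -2)

1. B_x = -3554/375  [E, A, B are collinear ∩ DB ⟂ EA]
2. B_y = -47/375  [E, A, B are collinear ∩ DB ⟂ EA]
   → B = (-3554/375, -47/375)
3. G_x = -22/3  [G is the midpoint of DF]
4. G_y = -2  [G is the midpoint of DF]
   → G = (-22/3, -2)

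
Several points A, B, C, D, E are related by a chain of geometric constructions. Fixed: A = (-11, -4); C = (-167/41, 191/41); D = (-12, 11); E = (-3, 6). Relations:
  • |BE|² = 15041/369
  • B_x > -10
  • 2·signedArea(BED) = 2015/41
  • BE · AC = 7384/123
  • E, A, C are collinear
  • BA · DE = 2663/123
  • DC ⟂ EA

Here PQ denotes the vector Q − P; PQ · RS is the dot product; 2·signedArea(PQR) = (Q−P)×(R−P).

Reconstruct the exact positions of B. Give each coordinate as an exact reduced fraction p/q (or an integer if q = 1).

B = (-370/41, 478/123)

1. B_x = -370/41  [2·signedArea(BED) = 2015/41 ∩ BA · DE = 2663/123]
2. B_y = 478/123  [2·signedArea(BED) = 2015/41 ∩ BA · DE = 2663/123]
   → B = (-370/41, 478/123)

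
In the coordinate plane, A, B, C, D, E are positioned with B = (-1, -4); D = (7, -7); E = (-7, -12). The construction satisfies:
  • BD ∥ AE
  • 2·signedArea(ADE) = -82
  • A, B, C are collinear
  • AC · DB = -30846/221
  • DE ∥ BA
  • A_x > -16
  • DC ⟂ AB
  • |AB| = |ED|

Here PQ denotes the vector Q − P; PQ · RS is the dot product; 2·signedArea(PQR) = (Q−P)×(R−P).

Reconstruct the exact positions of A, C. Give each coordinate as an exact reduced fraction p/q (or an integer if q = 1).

1. A_x = -15  [BD ∥ AE ∩ DE ∥ BA]
2. A_y = -9  [BD ∥ AE ∩ DE ∥ BA]
   → A = (-15, -9)
3. C_x = 1137/221  [A, B, C are collinear ∩ DC ⟂ AB]
4. C_y = -399/221  [A, B, C are collinear ∩ DC ⟂ AB]
   → C = (1137/221, -399/221)

A = (-15, -9)
C = (1137/221, -399/221)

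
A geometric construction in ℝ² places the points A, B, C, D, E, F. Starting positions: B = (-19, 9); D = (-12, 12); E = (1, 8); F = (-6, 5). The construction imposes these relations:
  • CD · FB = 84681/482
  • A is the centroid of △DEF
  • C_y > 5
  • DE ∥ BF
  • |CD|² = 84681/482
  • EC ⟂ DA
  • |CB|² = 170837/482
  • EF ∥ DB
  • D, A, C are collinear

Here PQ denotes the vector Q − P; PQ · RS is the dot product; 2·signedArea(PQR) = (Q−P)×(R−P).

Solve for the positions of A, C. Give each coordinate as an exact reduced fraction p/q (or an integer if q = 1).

A = (-17/3, 25/3)
C = (-255/482, 2583/482)

1. A_x = -17/3  [A is the centroid of △DEF]
2. A_y = 25/3  [A is the centroid of △DEF]
   → A = (-17/3, 25/3)
3. C_x = -255/482  [D, A, C are collinear ∩ EC ⟂ DA]
4. C_y = 2583/482  [D, A, C are collinear ∩ EC ⟂ DA]
   → C = (-255/482, 2583/482)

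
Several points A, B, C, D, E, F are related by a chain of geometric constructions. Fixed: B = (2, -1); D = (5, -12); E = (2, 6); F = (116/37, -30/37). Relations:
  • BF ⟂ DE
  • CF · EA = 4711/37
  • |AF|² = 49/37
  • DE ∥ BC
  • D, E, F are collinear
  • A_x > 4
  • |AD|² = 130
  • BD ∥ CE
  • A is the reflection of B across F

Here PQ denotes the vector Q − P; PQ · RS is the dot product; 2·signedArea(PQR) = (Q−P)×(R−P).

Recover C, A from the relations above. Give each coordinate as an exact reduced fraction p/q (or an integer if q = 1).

1. C_x = -1  [BD ∥ CE ∩ DE ∥ BC]
2. C_y = 17  [BD ∥ CE ∩ DE ∥ BC]
   → C = (-1, 17)
3. A_x = 158/37  [A is the reflection of B across F]
4. A_y = -23/37  [A is the reflection of B across F]
   → A = (158/37, -23/37)

A = (158/37, -23/37)
C = (-1, 17)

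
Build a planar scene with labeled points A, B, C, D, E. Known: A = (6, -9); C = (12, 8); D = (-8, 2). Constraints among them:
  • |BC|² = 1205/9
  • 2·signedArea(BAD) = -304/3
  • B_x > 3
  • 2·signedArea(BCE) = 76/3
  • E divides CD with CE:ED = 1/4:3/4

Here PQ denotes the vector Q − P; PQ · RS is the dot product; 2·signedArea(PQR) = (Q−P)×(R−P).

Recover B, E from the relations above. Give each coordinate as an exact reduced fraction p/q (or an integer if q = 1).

B = (10/3, 1/3)
E = (7, 13/2)

1. E_x = 7  [E divides CD with CE:ED = 1/4:3/4]
2. E_y = 13/2  [E divides CD with CE:ED = 1/4:3/4]
   → E = (7, 13/2)
3. B_x = 10/3  [2·signedArea(BCE) = 76/3 ∩ 2·signedArea(BAD) = -304/3]
4. B_y = 1/3  [2·signedArea(BCE) = 76/3 ∩ 2·signedArea(BAD) = -304/3]
   → B = (10/3, 1/3)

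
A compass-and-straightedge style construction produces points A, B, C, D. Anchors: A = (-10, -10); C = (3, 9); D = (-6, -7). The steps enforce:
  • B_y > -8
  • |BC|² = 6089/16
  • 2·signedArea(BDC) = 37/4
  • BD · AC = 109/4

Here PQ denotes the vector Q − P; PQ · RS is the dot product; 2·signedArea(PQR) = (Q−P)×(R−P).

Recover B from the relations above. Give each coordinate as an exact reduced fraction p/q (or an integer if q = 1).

1. B_x = -7  [2·signedArea(BDC) = 37/4 ∩ BD · AC = 109/4]
2. B_y = -31/4  [2·signedArea(BDC) = 37/4 ∩ BD · AC = 109/4]
   → B = (-7, -31/4)

B = (-7, -31/4)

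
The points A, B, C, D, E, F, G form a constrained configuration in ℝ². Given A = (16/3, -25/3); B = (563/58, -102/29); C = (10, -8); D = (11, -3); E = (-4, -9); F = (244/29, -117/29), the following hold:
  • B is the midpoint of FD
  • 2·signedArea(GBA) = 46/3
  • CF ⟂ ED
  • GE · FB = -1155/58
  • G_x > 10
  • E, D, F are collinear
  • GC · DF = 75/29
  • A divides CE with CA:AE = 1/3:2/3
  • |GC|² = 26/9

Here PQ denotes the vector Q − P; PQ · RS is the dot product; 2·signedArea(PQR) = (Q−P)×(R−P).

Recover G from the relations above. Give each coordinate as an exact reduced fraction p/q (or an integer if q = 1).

1. G_x = 31/3  [GC · DF = 75/29 ∩ 2·signedArea(GBA) = 46/3]
2. G_y = -19/3  [GC · DF = 75/29 ∩ 2·signedArea(GBA) = 46/3]
   → G = (31/3, -19/3)

G = (31/3, -19/3)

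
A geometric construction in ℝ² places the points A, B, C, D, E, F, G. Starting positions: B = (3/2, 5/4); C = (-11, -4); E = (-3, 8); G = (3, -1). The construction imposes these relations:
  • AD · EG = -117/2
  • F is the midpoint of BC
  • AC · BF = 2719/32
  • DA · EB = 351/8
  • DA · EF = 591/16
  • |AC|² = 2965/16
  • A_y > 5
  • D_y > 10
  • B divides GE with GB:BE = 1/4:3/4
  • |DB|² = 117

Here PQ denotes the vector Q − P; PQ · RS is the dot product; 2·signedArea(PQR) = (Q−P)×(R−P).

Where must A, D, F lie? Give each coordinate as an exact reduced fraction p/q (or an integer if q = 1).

1. F_x = -19/4  [F is the midpoint of BC]
2. F_y = -11/8  [F is the midpoint of BC]
   → F = (-19/4, -11/8)
3. A_x = -3/2  [line 25/4·x + 21/8·y + -183/32 = 0 ∩ |AC|² = 2965/16]
4. A_y = 23/4  [line 25/4·x + 21/8·y + -183/32 = 0 ∩ |AC|² = 2965/16]
   → A = (-3/2, 23/4)
5. D_x = -9/2  [AD · EG = -117/2 ∩ DA · EF = 591/16]
6. D_y = 41/4  [AD · EG = -117/2 ∩ DA · EF = 591/16]
   → D = (-9/2, 41/4)

A = (-3/2, 23/4)
D = (-9/2, 41/4)
F = (-19/4, -11/8)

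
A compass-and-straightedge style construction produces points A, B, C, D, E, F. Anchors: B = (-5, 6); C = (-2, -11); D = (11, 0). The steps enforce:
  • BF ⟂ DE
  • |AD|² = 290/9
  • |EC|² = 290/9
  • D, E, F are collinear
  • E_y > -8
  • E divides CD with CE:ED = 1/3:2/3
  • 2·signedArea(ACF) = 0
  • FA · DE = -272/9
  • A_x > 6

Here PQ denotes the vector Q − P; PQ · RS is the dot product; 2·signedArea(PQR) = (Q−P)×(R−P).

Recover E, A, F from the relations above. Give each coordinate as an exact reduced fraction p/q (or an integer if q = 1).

A = (20/3, -11/3)
E = (7/3, -22/3)
F = (672/145, -781/145)

1. E_x = 7/3  [E divides CD with CE:ED = 1/3:2/3]
2. E_y = -22/3  [E divides CD with CE:ED = 1/3:2/3]
   → E = (7/3, -22/3)
3. F_x = 672/145  [D, E, F are collinear ∩ BF ⟂ DE]
4. F_y = -781/145  [D, E, F are collinear ∩ BF ⟂ DE]
   → F = (672/145, -781/145)
5. A_x = 20/3  [2·signedArea(ACF) = 0 ∩ FA · DE = -272/9]
6. A_y = -11/3  [2·signedArea(ACF) = 0 ∩ FA · DE = -272/9]
   → A = (20/3, -11/3)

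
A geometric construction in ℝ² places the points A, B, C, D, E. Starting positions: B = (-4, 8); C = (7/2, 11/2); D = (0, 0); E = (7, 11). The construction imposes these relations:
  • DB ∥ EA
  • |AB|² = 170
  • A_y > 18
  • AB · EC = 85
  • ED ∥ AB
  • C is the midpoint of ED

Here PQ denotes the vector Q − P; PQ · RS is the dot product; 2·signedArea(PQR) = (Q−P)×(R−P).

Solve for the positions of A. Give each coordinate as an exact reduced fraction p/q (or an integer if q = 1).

A = (3, 19)

1. A_x = 3  [ED ∥ AB ∩ DB ∥ EA]
2. A_y = 19  [ED ∥ AB ∩ DB ∥ EA]
   → A = (3, 19)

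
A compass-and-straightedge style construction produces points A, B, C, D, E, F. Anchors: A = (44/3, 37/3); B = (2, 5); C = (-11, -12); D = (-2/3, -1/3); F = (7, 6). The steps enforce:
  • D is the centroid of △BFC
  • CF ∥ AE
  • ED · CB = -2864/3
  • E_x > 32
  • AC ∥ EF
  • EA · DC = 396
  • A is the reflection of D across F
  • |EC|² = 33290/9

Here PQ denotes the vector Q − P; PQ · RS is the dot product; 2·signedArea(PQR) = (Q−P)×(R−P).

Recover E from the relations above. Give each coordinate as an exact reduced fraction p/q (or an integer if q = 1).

E = (98/3, 91/3)

1. E_x = 98/3  [AC ∥ EF ∩ CF ∥ AE]
2. E_y = 91/3  [AC ∥ EF ∩ CF ∥ AE]
   → E = (98/3, 91/3)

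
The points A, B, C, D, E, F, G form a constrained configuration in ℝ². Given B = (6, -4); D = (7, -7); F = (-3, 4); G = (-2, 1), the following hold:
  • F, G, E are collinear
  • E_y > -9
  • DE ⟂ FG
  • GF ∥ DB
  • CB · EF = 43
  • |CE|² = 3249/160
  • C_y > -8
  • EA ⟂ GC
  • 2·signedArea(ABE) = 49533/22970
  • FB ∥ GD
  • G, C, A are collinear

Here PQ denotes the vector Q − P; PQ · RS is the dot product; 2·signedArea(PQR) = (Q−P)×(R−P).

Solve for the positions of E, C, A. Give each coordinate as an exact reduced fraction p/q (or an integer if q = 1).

A = (50356/11485, -70553/11485)
C = (223/40, -299/40)
E = (13/10, -89/10)

1. E_x = 13/10  [F, G, E are collinear ∩ DE ⟂ FG]
2. E_y = -89/10  [F, G, E are collinear ∩ DE ⟂ FG]
   → E = (13/10, -89/10)
3. C_x = 223/40  [line 43/10·x + -129/10·y + -602/5 = 0 ∩ |CE|² = 3249/160]
4. C_y = -299/40  [line 43/10·x + -129/10·y + -602/5 = 0 ∩ |CE|² = 3249/160]
   → C = (223/40, -299/40)
5. A_x = 50356/11485  [G, C, A are collinear ∩ EA ⟂ GC]
6. A_y = -70553/11485  [G, C, A are collinear ∩ EA ⟂ GC]
   → A = (50356/11485, -70553/11485)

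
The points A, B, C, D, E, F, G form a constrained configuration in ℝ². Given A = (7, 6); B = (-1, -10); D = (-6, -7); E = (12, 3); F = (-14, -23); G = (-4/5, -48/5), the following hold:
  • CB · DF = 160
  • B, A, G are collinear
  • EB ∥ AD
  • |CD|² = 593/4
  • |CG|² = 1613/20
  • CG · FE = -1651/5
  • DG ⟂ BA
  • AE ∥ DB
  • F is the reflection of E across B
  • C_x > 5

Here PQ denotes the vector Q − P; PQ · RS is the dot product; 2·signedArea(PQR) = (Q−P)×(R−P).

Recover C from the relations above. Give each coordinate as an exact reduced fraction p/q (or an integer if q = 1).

1. C_x = 28/5  [CB · DF = 160 ∩ CG · FE = -1651/5]
2. C_y = -33/10  [CB · DF = 160 ∩ CG · FE = -1651/5]
   → C = (28/5, -33/10)

C = (28/5, -33/10)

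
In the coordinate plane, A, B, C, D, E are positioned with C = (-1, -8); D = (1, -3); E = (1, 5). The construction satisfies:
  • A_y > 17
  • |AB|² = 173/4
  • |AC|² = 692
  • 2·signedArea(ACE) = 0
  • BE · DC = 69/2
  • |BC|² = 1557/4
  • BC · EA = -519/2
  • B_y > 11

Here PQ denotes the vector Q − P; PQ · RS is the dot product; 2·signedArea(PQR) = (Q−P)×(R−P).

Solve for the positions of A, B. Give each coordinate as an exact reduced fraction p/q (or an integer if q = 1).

A = (3, 18)
B = (2, 23/2)

1. A_x = 3  [line -13·x + 2·y + 3 = 0 ∩ |AC|² = 692]
2. A_y = 18  [line -13·x + 2·y + 3 = 0 ∩ |AC|² = 692]
   → A = (3, 18)
3. B_x = 2  [BE · DC = 69/2 ∩ BC · EA = -519/2]
4. B_y = 23/2  [BE · DC = 69/2 ∩ BC · EA = -519/2]
   → B = (2, 23/2)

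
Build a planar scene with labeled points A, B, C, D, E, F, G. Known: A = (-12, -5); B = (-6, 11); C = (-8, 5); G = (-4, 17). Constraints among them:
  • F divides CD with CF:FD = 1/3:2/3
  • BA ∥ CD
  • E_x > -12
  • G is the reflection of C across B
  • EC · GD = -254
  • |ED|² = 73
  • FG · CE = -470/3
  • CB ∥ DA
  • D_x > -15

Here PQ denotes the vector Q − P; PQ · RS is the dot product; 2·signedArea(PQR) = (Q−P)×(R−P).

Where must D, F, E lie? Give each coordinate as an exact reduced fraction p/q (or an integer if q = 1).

D = (-14, -11)
E = (-11, -3)
F = (-10, -1/3)

1. D_x = -14  [CB ∥ DA ∩ BA ∥ CD]
2. D_y = -11  [CB ∥ DA ∩ BA ∥ CD]
   → D = (-14, -11)
3. F_x = -10  [F divides CD with CF:FD = 1/3:2/3]
4. F_y = -1/3  [F divides CD with CF:FD = 1/3:2/3]
   → F = (-10, -1/3)
5. E_x = -11  [EC · GD = -254 ∩ FG · CE = -470/3]
6. E_y = -3  [EC · GD = -254 ∩ FG · CE = -470/3]
   → E = (-11, -3)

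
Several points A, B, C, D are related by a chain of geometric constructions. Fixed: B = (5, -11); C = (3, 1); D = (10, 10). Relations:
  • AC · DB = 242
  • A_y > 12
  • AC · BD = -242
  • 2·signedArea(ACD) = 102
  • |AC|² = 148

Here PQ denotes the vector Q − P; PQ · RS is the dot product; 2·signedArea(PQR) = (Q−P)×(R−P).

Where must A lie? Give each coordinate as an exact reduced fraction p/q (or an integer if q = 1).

1. A_x = 1  [AC · BD = -242 ∩ 2·signedArea(ACD) = 102]
2. A_y = 13  [AC · BD = -242 ∩ 2·signedArea(ACD) = 102]
   → A = (1, 13)

A = (1, 13)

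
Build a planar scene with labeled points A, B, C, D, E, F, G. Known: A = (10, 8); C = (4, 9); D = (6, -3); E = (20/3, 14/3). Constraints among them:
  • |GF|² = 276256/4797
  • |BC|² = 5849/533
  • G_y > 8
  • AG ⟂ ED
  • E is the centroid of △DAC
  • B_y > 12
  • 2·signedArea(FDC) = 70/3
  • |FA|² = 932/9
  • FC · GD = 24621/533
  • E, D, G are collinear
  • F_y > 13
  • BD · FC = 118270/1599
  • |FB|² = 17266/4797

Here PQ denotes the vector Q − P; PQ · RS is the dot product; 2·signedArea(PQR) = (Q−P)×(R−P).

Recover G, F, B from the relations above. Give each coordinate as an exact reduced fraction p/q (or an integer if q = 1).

1. G_x = 3720/533  [E, D, G are collinear ∩ AG ⟂ ED]
2. G_y = 4404/533  [E, D, G are collinear ∩ AG ⟂ ED]
   → G = (3720/533, 4404/533)
3. F_x = 4/3  [FC · GD = 24621/533 ∩ 2·signedArea(FDC) = 70/3]
4. F_y = 40/3  [FC · GD = 24621/533 ∩ 2·signedArea(FDC) = 70/3]
   → F = (4/3, 40/3)
5. B_x = 1463/533  [line -8/3·x + 13/3·y + -71899/1599 = 0 ∩ |FB|² = 17266/4797]
6. B_y = 6431/533  [line -8/3·x + 13/3·y + -71899/1599 = 0 ∩ |FB|² = 17266/4797]
   → B = (1463/533, 6431/533)

B = (1463/533, 6431/533)
F = (4/3, 40/3)
G = (3720/533, 4404/533)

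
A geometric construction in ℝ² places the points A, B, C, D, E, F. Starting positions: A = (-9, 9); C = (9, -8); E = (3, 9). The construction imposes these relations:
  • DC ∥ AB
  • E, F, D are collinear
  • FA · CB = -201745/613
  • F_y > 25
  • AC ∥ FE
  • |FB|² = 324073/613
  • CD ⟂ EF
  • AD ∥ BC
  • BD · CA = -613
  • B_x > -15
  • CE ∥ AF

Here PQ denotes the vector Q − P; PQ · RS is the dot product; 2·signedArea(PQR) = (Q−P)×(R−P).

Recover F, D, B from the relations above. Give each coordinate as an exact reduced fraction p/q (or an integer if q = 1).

B = (-8985/613, 1845/613)
D = (8985/613, -1232/613)
F = (-15, 26)

1. F_x = -15  [AC ∥ FE ∩ CE ∥ AF]
2. F_y = 26  [AC ∥ FE ∩ CE ∥ AF]
   → F = (-15, 26)
3. D_x = 8985/613  [E, F, D are collinear ∩ CD ⟂ EF]
4. D_y = -1232/613  [E, F, D are collinear ∩ CD ⟂ EF]
   → D = (8985/613, -1232/613)
5. B_x = -8985/613  [AD ∥ BC ∩ DC ∥ AB]
6. B_y = 1845/613  [AD ∥ BC ∩ DC ∥ AB]
   → B = (-8985/613, 1845/613)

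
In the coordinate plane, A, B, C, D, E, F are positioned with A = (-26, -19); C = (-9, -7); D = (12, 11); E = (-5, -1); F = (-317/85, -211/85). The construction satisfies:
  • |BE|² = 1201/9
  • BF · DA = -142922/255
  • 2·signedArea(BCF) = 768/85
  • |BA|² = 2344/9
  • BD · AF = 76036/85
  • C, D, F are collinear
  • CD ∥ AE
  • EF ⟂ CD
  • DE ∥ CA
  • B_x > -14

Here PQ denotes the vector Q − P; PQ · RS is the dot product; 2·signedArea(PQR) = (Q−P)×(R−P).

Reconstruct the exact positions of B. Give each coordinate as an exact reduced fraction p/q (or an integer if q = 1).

B = (-40/3, -9)

1. B_x = -40/3  [BF · DA = -142922/255 ∩ 2·signedArea(BCF) = 768/85]
2. B_y = -9  [BF · DA = -142922/255 ∩ 2·signedArea(BCF) = 768/85]
   → B = (-40/3, -9)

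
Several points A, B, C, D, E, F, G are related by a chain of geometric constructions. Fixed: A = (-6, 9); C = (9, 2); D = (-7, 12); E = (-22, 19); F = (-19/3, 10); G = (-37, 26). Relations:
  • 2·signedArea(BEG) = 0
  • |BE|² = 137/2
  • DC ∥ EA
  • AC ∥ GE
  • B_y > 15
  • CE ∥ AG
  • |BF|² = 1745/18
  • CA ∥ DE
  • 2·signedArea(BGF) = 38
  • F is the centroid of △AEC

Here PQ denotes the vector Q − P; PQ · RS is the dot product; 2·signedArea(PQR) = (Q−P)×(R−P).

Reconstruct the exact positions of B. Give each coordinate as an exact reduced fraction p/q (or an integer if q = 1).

1. B_x = -29/2  [2·signedArea(BEG) = 0 ∩ 2·signedArea(BGF) = 38]
2. B_y = 31/2  [2·signedArea(BEG) = 0 ∩ 2·signedArea(BGF) = 38]
   → B = (-29/2, 31/2)

B = (-29/2, 31/2)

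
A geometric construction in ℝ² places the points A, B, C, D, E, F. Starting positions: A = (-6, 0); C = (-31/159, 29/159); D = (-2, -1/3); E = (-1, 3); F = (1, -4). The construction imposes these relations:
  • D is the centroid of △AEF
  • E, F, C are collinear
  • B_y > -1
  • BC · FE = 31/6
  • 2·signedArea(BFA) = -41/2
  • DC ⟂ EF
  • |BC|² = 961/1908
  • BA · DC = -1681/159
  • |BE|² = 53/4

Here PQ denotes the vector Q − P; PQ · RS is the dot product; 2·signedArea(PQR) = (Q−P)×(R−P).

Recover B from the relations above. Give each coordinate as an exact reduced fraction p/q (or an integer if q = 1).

1. B_x = 0  [BA · DC = -1681/159 ∩ BC · FE = 31/6]
2. B_y = -1/2  [BA · DC = -1681/159 ∩ BC · FE = 31/6]
   → B = (0, -1/2)

B = (0, -1/2)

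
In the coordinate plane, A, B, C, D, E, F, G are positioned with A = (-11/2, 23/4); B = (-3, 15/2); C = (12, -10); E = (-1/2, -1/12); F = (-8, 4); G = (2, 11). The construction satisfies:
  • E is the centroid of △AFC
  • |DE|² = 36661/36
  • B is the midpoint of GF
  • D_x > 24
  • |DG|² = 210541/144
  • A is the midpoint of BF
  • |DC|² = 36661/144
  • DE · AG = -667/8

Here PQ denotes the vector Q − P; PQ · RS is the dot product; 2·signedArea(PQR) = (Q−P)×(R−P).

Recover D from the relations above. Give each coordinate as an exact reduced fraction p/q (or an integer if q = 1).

D = (49/2, -239/12)

1. D_x = 49/2  [line -15/2·x + -21/4·y + 1267/16 = 0 ∩ |DE|² = 36661/36]
2. D_y = -239/12  [line -15/2·x + -21/4·y + 1267/16 = 0 ∩ |DE|² = 36661/36]
   → D = (49/2, -239/12)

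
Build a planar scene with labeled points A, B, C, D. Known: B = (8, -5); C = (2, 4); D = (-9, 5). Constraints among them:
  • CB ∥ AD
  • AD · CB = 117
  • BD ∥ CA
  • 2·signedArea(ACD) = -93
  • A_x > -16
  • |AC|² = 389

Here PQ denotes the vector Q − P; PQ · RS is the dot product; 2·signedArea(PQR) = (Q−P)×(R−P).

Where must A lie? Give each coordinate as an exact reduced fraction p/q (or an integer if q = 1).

1. A_x = -15  [CB ∥ AD ∩ BD ∥ CA]
2. A_y = 14  [CB ∥ AD ∩ BD ∥ CA]
   → A = (-15, 14)

A = (-15, 14)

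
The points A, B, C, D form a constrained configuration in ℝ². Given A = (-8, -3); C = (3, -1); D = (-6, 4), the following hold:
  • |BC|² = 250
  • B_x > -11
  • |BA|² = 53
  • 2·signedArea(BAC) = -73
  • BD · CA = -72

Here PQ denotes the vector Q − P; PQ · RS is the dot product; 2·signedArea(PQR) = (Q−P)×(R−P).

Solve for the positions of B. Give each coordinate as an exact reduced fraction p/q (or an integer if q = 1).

1. B_x = -10  [BD · CA = -72 ∩ 2·signedArea(BAC) = -73]
2. B_y = -10  [BD · CA = -72 ∩ 2·signedArea(BAC) = -73]
   → B = (-10, -10)

B = (-10, -10)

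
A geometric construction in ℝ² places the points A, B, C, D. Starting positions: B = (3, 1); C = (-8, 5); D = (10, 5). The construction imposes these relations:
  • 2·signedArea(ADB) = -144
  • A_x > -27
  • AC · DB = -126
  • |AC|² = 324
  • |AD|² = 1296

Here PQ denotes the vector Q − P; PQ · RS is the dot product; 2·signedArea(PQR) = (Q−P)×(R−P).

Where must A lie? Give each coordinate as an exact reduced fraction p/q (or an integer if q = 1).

A = (-26, 5)

1. A_x = -26  [2·signedArea(ADB) = -144 ∩ AC · DB = -126]
2. A_y = 5  [2·signedArea(ADB) = -144 ∩ AC · DB = -126]
   → A = (-26, 5)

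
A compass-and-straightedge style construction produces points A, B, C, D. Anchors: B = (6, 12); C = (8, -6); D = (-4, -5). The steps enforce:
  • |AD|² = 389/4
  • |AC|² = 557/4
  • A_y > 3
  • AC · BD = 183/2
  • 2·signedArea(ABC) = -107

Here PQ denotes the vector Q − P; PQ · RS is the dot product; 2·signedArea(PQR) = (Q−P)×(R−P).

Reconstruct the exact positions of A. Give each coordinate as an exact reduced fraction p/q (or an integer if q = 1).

A = (1, 7/2)

1. A_x = 1  [2·signedArea(ABC) = -107 ∩ AC · BD = 183/2]
2. A_y = 7/2  [2·signedArea(ABC) = -107 ∩ AC · BD = 183/2]
   → A = (1, 7/2)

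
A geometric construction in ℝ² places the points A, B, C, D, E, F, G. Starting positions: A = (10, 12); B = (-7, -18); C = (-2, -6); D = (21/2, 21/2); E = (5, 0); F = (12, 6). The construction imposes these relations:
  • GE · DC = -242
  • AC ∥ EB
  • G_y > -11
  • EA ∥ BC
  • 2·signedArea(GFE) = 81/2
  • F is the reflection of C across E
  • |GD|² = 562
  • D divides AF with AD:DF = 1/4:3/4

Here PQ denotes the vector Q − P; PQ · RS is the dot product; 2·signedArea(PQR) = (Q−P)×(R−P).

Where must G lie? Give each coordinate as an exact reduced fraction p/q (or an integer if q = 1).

1. G_x = -1/2  [2·signedArea(GFE) = 81/2 ∩ GE · DC = -242]
2. G_y = -21/2  [2·signedArea(GFE) = 81/2 ∩ GE · DC = -242]
   → G = (-1/2, -21/2)

G = (-1/2, -21/2)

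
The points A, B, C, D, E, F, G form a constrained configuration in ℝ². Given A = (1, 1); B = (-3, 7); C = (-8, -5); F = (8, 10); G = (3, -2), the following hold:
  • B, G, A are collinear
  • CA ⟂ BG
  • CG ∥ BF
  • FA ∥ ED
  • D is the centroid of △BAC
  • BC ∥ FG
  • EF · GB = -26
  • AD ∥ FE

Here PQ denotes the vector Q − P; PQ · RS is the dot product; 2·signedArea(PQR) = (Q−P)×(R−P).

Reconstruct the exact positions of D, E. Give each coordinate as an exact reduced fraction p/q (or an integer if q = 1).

1. D_x = -10/3  [D is the centroid of △BAC]
2. D_y = 1  [D is the centroid of △BAC]
   → D = (-10/3, 1)
3. E_x = 11/3  [FA ∥ ED ∩ AD ∥ FE]
4. E_y = 10  [FA ∥ ED ∩ AD ∥ FE]
   → E = (11/3, 10)

D = (-10/3, 1)
E = (11/3, 10)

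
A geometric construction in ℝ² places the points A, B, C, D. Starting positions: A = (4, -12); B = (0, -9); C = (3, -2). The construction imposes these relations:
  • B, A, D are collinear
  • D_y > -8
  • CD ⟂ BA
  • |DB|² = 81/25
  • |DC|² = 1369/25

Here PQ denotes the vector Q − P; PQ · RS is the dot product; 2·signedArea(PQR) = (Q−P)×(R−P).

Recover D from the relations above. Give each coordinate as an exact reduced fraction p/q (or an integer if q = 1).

D = (-36/25, -198/25)

1. D_x = -36/25  [B, A, D are collinear ∩ CD ⟂ BA]
2. D_y = -198/25  [B, A, D are collinear ∩ CD ⟂ BA]
   → D = (-36/25, -198/25)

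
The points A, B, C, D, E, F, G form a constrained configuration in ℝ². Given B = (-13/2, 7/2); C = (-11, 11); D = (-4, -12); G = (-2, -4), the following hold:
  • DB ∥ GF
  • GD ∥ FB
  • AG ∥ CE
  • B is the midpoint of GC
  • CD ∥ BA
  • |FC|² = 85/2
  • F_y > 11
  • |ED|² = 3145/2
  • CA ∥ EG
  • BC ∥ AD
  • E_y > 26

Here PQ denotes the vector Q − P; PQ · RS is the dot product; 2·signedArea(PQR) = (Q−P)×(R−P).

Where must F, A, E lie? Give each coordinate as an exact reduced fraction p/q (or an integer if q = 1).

A = (1/2, -39/2)
E = (-27/2, 53/2)
F = (-9/2, 23/2)

1. F_x = -9/2  [GD ∥ FB ∩ DB ∥ GF]
2. F_y = 23/2  [GD ∥ FB ∩ DB ∥ GF]
   → F = (-9/2, 23/2)
3. A_x = 1/2  [BC ∥ AD ∩ CD ∥ BA]
4. A_y = -39/2  [BC ∥ AD ∩ CD ∥ BA]
   → A = (1/2, -39/2)
5. E_x = -27/2  [CA ∥ EG ∩ AG ∥ CE]
6. E_y = 53/2  [CA ∥ EG ∩ AG ∥ CE]
   → E = (-27/2, 53/2)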